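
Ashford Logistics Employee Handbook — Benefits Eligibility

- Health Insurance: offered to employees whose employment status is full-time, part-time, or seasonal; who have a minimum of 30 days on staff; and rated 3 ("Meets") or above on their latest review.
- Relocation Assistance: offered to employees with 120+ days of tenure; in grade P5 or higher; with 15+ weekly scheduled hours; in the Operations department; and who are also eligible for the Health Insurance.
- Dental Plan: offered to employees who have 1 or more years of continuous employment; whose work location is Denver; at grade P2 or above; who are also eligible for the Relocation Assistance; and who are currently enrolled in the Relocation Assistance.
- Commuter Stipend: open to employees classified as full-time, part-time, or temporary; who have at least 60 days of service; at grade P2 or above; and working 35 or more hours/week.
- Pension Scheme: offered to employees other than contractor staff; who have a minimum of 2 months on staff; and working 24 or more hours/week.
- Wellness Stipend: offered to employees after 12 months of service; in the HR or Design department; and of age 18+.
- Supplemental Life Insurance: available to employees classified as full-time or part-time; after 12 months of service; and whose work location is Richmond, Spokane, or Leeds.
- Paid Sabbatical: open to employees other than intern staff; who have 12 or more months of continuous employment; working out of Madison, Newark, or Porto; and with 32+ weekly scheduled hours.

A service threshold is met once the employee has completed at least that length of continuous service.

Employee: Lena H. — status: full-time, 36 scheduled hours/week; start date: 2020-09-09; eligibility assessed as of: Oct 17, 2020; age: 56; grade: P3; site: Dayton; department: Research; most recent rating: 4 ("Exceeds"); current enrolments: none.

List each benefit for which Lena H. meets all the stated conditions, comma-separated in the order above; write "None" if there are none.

Health Insurance

Service from 2020-09-09 to Oct 17, 2020: 38 days.
Health Insurance — status full-time ✓; service 38 days ≥ 30 days ✓; rating 4 ≥ 3 ✓ → eligible.
Relocation Assistance — service 38 days < 120 days ✗ → not eligible.
Dental Plan — service 38 days < 1 year (≈365 days) ✗ → not eligible.
Commuter Stipend — status full-time ✓; service 38 days < 60 days ✗ → not eligible.
Pension Scheme — status full-time ✓ (not excluded); service 38 days < 2 months (≈60 days) ✗ → not eligible.
Wellness Stipend — service 38 days < 12 months (≈360 days) ✗ → not eligible.
Supplemental Life Insurance — status full-time ✓; service 38 days < 12 months (≈360 days) ✗ → not eligible.
Paid Sabbatical — status full-time ✓ (not excluded); service 38 days < 12 months (≈360 days) ✗ → not eligible.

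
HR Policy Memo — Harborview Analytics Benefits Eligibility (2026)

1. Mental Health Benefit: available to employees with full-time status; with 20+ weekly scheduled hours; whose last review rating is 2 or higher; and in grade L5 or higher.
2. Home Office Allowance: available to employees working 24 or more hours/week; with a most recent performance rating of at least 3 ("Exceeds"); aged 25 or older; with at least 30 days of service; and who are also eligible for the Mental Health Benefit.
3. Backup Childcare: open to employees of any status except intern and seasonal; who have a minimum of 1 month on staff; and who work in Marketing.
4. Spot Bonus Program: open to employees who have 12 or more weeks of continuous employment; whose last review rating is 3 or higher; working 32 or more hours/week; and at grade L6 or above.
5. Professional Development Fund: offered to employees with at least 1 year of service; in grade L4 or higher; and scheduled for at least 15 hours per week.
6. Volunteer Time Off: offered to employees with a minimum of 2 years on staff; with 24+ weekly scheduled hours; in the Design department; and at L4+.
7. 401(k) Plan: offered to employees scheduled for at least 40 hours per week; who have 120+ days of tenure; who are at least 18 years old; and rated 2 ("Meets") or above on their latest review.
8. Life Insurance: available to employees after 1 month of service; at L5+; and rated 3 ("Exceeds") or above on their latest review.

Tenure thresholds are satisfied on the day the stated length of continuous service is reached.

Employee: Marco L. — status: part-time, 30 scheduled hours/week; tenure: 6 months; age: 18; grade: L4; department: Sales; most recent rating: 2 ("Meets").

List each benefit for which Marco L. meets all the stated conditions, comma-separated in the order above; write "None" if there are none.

Mental Health Benefit — status part-time ✗ (requires full-time) → not eligible.
Home Office Allowance — 30 hrs/wk ≥ 24 ✓; rating 2 < 3 ✗ → not eligible.
Backup Childcare — status part-time ✓ (not excluded); service 6 months ≥ 1 month ✓; dept Sales ✗ → not eligible.
Spot Bonus Program — service 6 months ≥ 12 weeks (≈84 days) ✓; rating 2 < 3 ✗ → not eligible.
Professional Development Fund — service 6 months < 1 year (≈365 days) ✗ → not eligible.
Volunteer Time Off — service 6 months < 2 years (≈730 days) ✗ → not eligible.
401(k) Plan — 30 hrs/wk < 40 ✗ → not eligible.
Life Insurance — service 6 months ≥ 1 month ✓; grade L4 < L5 ✗ → not eligible.

None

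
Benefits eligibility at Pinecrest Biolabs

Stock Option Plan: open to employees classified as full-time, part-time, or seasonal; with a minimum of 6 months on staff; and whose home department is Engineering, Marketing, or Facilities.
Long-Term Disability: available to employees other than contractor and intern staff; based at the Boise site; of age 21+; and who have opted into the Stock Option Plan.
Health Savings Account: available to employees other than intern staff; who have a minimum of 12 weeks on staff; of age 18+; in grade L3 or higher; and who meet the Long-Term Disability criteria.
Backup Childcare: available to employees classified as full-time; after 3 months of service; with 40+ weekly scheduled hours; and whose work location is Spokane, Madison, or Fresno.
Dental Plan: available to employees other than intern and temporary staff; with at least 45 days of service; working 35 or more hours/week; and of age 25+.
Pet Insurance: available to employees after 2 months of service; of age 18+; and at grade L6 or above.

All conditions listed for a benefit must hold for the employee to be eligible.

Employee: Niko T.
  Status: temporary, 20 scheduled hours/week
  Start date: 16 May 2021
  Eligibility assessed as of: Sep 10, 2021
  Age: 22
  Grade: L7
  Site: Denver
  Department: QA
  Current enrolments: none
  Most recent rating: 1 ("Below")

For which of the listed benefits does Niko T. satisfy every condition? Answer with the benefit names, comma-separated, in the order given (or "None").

Service from 16 May 2021 to Sep 10, 2021: 117 days.
Stock Option Plan — status temporary ✗ (requires full-time, part-time, or seasonal) → not eligible.
Long-Term Disability — status temporary ✓ (not excluded); site Denver ✗ (not Boise) → not eligible.
Health Savings Account — status temporary ✓ (not excluded); service 117 days ≥ 12 weeks (≈84 days) ✓; age 22 ≥ 18 ✓; grade L7 ≥ L3 ✓; not eligible for Long-Term Disability ✗ → not eligible.
Backup Childcare — status temporary ✗ (requires full-time) → not eligible.
Dental Plan — status temporary ✗ (excluded) → not eligible.
Pet Insurance — service 117 days ≥ 2 months (≈60 days) ✓; age 22 ≥ 18 ✓; grade L7 ≥ L6 ✓ → eligible.

Pet Insurance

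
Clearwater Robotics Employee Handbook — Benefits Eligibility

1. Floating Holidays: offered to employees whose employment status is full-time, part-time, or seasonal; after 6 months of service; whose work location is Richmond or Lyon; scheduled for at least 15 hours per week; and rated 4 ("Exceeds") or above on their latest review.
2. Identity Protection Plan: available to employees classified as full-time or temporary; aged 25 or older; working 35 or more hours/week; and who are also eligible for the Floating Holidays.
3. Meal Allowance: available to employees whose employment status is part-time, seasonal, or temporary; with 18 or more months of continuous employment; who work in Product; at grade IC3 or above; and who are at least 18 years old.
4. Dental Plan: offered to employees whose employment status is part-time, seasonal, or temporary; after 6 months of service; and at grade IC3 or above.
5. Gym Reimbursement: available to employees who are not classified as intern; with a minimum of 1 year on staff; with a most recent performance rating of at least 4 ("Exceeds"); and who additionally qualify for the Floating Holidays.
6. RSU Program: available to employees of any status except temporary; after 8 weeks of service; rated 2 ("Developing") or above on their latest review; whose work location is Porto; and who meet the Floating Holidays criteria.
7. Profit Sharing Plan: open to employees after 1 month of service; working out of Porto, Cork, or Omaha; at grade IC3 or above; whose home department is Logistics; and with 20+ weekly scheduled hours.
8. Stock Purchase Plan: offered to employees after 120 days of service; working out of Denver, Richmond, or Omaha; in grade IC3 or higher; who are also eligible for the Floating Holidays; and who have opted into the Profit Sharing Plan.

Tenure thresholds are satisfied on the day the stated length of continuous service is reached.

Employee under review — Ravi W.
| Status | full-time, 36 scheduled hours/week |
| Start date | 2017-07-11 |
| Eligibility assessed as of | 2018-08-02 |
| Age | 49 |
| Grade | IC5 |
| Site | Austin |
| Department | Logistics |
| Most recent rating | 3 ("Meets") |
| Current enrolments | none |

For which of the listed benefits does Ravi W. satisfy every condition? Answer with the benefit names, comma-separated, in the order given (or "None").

None

Service from 2017-07-11 to 2018-08-02: 387 days.
Floating Holidays — status full-time ✓; service 387 days ≥ 6 months (≈180 days) ✓; site Austin ✗ (not Richmond or Lyon) → not eligible.
Identity Protection Plan — status full-time ✓; age 49 ≥ 25 ✓; 36 hrs/wk ≥ 35 ✓; not eligible for Floating Holidays ✗ → not eligible.
Meal Allowance — status full-time ✗ (requires part-time, seasonal, or temporary) → not eligible.
Dental Plan — status full-time ✗ (requires part-time, seasonal, or temporary) → not eligible.
Gym Reimbursement — status full-time ✓ (not excluded); service 387 days ≥ 1 year (≈365 days) ✓; rating 3 < 4 ✗ → not eligible.
RSU Program — status full-time ✓ (not excluded); service 387 days ≥ 8 weeks (≈56 days) ✓; rating 3 ≥ 2 ✓; site Austin ✗ (not Porto) → not eligible.
Profit Sharing Plan — service 387 days ≥ 1 month (≈30 days) ✓; site Austin ✗ (not Porto, Cork, or Omaha) → not eligible.
Stock Purchase Plan — service 387 days ≥ 120 days ✓; site Austin ✗ (not Denver, Richmond, or Omaha) → not eligible.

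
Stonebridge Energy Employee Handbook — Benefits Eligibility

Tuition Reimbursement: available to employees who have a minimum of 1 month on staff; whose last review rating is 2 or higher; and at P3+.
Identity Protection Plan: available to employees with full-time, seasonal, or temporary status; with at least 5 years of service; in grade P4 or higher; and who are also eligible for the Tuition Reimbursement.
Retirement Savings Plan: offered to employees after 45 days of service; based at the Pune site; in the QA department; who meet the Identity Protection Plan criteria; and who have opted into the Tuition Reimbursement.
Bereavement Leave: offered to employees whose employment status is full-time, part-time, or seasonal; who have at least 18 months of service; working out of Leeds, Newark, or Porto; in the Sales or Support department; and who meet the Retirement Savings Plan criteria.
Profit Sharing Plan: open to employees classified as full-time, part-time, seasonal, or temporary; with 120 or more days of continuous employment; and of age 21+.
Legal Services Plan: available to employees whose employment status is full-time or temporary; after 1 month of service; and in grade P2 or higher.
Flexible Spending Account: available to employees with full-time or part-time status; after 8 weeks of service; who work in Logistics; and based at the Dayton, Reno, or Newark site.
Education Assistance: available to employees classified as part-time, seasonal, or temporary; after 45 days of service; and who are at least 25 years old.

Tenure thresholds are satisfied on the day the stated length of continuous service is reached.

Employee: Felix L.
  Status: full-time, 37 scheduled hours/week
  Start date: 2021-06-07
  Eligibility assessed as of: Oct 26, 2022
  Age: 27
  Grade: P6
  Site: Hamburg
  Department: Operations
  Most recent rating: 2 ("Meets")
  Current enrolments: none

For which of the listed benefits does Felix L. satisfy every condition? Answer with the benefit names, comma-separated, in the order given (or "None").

Service from 2021-06-07 to Oct 26, 2022: 506 days.
Tuition Reimbursement — service 506 days ≥ 1 month (≈30 days) ✓; rating 2 ≥ 2 ✓; grade P6 ≥ P3 ✓ → eligible.
Identity Protection Plan — status full-time ✓; service 506 days < 5 years (≈1825 days) ✗ → not eligible.
Retirement Savings Plan — service 506 days ≥ 45 days ✓; site Hamburg ✗ (not Pune) → not eligible.
Bereavement Leave — status full-time ✓; service 506 days < 18 months (≈540 days) ✗ → not eligible.
Profit Sharing Plan — status full-time ✓; service 506 days ≥ 120 days ✓; age 27 ≥ 21 ✓ → eligible.
Legal Services Plan — status full-time ✓; service 506 days ≥ 1 month (≈30 days) ✓; grade P6 ≥ P2 ✓ → eligible.
Flexible Spending Account — status full-time ✓; service 506 days ≥ 8 weeks (≈56 days) ✓; dept Operations ✗ → not eligible.
Education Assistance — status full-time ✗ (requires part-time, seasonal, or temporary) → not eligible.

Tuition Reimbursement, Profit Sharing Plan, Legal Services Plan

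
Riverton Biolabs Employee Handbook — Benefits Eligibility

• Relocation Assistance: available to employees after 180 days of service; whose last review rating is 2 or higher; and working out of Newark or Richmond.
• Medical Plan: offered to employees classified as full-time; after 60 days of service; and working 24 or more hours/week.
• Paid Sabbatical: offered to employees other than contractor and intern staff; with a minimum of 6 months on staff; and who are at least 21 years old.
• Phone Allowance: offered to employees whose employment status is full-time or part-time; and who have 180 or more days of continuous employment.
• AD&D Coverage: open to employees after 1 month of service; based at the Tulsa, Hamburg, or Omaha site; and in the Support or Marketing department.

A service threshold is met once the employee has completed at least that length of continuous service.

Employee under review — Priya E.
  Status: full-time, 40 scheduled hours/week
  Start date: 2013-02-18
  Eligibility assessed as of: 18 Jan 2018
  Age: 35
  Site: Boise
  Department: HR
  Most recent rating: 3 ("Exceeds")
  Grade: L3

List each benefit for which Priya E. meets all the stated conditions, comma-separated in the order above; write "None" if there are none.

Medical Plan, Paid Sabbatical, Phone Allowance

Service from 2013-02-18 to 18 Jan 2018: 1795 days.
Relocation Assistance — service 1795 days ≥ 180 days ✓; rating 3 ≥ 2 ✓; site Boise ✗ (not Newark or Richmond) → not eligible.
Medical Plan — status full-time ✓; service 1795 days ≥ 60 days ✓; 40 hrs/wk ≥ 24 ✓ → eligible.
Paid Sabbatical — status full-time ✓ (not excluded); service 1795 days ≥ 6 months (≈180 days) ✓; age 35 ≥ 21 ✓ → eligible.
Phone Allowance — status full-time ✓; service 1795 days ≥ 180 days ✓ → eligible.
AD&D Coverage — service 1795 days ≥ 1 month (≈30 days) ✓; site Boise ✗ (not Tulsa, Hamburg, or Omaha) → not eligible.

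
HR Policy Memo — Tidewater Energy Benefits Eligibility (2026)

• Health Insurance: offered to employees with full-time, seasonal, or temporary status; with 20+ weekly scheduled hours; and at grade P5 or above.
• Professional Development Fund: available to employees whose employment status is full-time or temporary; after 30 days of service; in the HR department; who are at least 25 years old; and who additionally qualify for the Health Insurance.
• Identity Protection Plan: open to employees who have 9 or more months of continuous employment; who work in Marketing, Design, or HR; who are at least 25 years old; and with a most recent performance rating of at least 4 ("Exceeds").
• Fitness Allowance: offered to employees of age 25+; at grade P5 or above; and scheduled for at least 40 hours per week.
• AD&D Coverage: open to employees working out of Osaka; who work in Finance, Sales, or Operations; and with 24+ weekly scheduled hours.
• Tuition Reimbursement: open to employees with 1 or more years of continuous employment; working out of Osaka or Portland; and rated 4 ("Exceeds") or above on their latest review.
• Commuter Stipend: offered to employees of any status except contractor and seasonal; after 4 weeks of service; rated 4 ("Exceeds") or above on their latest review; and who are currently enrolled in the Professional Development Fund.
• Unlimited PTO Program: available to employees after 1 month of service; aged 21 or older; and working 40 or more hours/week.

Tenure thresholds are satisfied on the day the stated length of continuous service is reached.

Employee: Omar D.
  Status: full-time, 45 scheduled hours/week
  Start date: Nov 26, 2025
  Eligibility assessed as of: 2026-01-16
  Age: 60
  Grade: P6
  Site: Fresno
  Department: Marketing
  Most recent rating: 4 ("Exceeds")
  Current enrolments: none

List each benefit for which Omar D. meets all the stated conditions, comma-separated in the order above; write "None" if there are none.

Health Insurance, Fitness Allowance, Unlimited PTO Program

Service from Nov 26, 2025 to 2026-01-16: 51 days.
Health Insurance — status full-time ✓; 45 hrs/wk ≥ 20 ✓; grade P6 ≥ P5 ✓ → eligible.
Professional Development Fund — status full-time ✓; service 51 days ≥ 30 days ✓; dept Marketing ✗ → not eligible.
Identity Protection Plan — service 51 days < 9 months (≈270 days) ✗ → not eligible.
Fitness Allowance — age 60 ≥ 25 ✓; grade P6 ≥ P5 ✓; 45 hrs/wk ≥ 40 ✓ → eligible.
AD&D Coverage — site Fresno ✗ (not Osaka) → not eligible.
Tuition Reimbursement — service 51 days < 1 year (≈365 days) ✗ → not eligible.
Commuter Stipend — status full-time ✓ (not excluded); service 51 days ≥ 4 weeks (≈28 days) ✓; rating 4 ≥ 4 ✓; not enrolled in Professional Development Fund ✗ → not eligible.
Unlimited PTO Program — service 51 days ≥ 1 month (≈30 days) ✓; age 60 ≥ 21 ✓; 45 hrs/wk ≥ 40 ✓ → eligible.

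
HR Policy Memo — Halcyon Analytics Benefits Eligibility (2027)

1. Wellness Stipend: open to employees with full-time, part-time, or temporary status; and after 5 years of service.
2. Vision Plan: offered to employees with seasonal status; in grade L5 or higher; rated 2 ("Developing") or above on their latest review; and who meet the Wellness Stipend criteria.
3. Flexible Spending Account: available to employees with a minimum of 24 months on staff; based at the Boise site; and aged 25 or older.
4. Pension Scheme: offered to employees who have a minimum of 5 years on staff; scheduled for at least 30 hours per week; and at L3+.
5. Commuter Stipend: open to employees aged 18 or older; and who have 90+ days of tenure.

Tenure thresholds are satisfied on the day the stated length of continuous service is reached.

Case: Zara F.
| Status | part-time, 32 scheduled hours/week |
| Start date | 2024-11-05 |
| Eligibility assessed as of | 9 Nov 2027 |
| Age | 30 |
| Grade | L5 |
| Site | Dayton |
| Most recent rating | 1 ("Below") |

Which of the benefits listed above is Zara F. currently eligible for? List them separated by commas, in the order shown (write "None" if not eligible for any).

Commuter Stipend

Service from 2024-11-05 to 9 Nov 2027: 1099 days.
Wellness Stipend — status part-time ✓; service 1099 days < 5 years (≈1825 days) ✗ → not eligible.
Vision Plan — status part-time ✗ (requires seasonal) → not eligible.
Flexible Spending Account — service 1099 days ≥ 24 months (≈720 days) ✓; site Dayton ✗ (not Boise) → not eligible.
Pension Scheme — service 1099 days < 5 years (≈1825 days) ✗ → not eligible.
Commuter Stipend — age 30 ≥ 18 ✓; service 1099 days ≥ 90 days ✓ → eligible.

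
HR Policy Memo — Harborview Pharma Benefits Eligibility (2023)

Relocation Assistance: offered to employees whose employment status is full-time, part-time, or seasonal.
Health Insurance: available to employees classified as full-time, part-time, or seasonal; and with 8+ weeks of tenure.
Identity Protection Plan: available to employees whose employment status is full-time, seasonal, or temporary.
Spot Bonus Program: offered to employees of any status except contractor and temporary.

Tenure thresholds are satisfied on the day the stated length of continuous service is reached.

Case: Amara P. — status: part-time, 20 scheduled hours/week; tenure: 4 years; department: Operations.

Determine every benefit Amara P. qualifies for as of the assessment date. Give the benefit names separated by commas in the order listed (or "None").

Relocation Assistance, Health Insurance, Spot Bonus Program

Relocation Assistance — status part-time ✓ → eligible.
Health Insurance — status part-time ✓; service 4 years ≥ 8 weeks (≈56 days) ✓ → eligible.
Identity Protection Plan — status part-time ✗ (requires full-time, seasonal, or temporary) → not eligible.
Spot Bonus Program — status part-time ✓ (not excluded) → eligible.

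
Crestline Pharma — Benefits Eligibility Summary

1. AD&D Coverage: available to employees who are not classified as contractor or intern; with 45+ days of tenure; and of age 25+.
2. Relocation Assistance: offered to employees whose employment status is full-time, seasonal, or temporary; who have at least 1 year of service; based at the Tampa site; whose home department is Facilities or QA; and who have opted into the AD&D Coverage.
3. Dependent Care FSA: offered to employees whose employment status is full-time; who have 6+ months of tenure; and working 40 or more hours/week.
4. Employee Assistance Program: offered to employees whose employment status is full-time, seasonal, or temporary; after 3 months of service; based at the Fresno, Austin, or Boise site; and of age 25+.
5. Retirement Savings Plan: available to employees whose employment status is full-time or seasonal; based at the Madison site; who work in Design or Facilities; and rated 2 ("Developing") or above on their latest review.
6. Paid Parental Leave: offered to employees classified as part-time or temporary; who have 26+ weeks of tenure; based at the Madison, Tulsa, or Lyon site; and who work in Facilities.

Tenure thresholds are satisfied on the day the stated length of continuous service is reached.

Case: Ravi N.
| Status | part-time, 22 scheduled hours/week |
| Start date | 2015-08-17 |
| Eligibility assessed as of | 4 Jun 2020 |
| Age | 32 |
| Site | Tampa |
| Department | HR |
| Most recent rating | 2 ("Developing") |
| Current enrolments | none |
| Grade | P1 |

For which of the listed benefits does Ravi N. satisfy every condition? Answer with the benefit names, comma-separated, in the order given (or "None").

Service from 2015-08-17 to 4 Jun 2020: 1753 days.
AD&D Coverage — status part-time ✓ (not excluded); service 1753 days ≥ 45 days ✓; age 32 ≥ 25 ✓ → eligible.
Relocation Assistance — status part-time ✗ (requires full-time, seasonal, or temporary) → not eligible.
Dependent Care FSA — status part-time ✗ (requires full-time) → not eligible.
Employee Assistance Program — status part-time ✗ (requires full-time, seasonal, or temporary) → not eligible.
Retirement Savings Plan — status part-time ✗ (requires full-time or seasonal) → not eligible.
Paid Parental Leave — status part-time ✓; service 1753 days ≥ 26 weeks (≈182 days) ✓; site Tampa ✗ (not Madison, Tulsa, or Lyon) → not eligible.

AD&D Coverage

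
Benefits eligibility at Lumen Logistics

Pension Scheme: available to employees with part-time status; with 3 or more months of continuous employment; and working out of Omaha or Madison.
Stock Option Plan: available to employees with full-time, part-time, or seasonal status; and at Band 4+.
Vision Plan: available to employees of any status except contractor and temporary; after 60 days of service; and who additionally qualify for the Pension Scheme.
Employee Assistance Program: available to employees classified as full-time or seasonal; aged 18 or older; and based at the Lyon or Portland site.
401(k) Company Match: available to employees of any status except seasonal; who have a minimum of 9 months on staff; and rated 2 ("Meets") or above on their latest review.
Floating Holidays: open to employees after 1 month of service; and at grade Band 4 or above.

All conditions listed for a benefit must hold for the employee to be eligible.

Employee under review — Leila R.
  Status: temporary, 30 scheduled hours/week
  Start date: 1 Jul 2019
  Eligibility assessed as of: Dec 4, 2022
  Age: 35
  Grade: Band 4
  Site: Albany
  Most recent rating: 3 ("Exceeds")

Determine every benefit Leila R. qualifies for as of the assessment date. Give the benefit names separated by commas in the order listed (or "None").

401(k) Company Match, Floating Holidays

Service from 1 Jul 2019 to Dec 4, 2022: 1252 days.
Pension Scheme — status temporary ✗ (requires part-time) → not eligible.
Stock Option Plan — status temporary ✗ (requires full-time, part-time, or seasonal) → not eligible.
Vision Plan — status temporary ✗ (excluded) → not eligible.
Employee Assistance Program — status temporary ✗ (requires full-time or seasonal) → not eligible.
401(k) Company Match — status temporary ✓ (not excluded); service 1252 days ≥ 9 months (≈270 days) ✓; rating 3 ≥ 2 ✓ → eligible.
Floating Holidays — service 1252 days ≥ 1 month (≈30 days) ✓; grade Band 4 ≥ Band 4 ✓ → eligible.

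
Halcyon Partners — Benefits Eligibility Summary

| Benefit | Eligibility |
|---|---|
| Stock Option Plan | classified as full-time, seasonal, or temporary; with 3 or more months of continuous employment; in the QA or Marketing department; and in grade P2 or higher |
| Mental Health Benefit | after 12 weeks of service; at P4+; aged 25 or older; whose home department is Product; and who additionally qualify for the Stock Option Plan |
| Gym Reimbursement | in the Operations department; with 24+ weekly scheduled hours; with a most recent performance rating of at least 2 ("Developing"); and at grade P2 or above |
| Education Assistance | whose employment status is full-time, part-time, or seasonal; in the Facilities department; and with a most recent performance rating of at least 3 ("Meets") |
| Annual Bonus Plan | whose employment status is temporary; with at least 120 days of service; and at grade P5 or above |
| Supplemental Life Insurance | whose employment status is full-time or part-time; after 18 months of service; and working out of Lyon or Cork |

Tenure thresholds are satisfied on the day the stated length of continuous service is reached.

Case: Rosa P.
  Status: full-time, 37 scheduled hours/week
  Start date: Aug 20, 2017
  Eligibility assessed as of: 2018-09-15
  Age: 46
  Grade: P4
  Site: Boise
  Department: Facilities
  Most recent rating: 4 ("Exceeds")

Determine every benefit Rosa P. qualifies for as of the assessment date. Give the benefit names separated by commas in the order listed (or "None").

Education Assistance

Service from Aug 20, 2017 to 2018-09-15: 391 days.
Stock Option Plan — status full-time ✓; service 391 days ≥ 3 months (≈90 days) ✓; dept Facilities ✗ → not eligible.
Mental Health Benefit — service 391 days ≥ 12 weeks (≈84 days) ✓; grade P4 ≥ P4 ✓; age 46 ≥ 25 ✓; dept Facilities ✗ → not eligible.
Gym Reimbursement — dept Facilities ✗ → not eligible.
Education Assistance — status full-time ✓; dept Facilities ✓; rating 4 ≥ 3 ✓ → eligible.
Annual Bonus Plan — status full-time ✗ (requires temporary) → not eligible.
Supplemental Life Insurance — status full-time ✓; service 391 days < 18 months (≈540 days) ✗ → not eligible.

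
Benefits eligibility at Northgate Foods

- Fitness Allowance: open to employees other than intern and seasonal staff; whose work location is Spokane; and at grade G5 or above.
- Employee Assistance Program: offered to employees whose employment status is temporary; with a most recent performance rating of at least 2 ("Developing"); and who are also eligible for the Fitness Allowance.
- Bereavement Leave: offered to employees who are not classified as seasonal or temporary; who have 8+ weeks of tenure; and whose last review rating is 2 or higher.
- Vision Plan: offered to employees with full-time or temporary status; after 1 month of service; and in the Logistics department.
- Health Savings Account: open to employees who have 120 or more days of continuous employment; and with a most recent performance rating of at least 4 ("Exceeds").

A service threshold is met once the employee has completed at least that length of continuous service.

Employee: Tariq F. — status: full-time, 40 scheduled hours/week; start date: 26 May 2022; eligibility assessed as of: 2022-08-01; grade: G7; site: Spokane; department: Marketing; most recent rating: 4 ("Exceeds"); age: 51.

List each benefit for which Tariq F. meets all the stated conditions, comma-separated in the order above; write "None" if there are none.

Service from 26 May 2022 to 2022-08-01: 67 days.
Fitness Allowance — status full-time ✓ (not excluded); site Spokane ✓; grade G7 ≥ G5 ✓ → eligible.
Employee Assistance Program — status full-time ✗ (requires temporary) → not eligible.
Bereavement Leave — status full-time ✓ (not excluded); service 67 days ≥ 8 weeks (≈56 days) ✓; rating 4 ≥ 2 ✓ → eligible.
Vision Plan — status full-time ✓; service 67 days ≥ 1 month (≈30 days) ✓; dept Marketing ✗ → not eligible.
Health Savings Account — service 67 days < 120 days ✗ → not eligible.

Fitness Allowance, Bereavement Leave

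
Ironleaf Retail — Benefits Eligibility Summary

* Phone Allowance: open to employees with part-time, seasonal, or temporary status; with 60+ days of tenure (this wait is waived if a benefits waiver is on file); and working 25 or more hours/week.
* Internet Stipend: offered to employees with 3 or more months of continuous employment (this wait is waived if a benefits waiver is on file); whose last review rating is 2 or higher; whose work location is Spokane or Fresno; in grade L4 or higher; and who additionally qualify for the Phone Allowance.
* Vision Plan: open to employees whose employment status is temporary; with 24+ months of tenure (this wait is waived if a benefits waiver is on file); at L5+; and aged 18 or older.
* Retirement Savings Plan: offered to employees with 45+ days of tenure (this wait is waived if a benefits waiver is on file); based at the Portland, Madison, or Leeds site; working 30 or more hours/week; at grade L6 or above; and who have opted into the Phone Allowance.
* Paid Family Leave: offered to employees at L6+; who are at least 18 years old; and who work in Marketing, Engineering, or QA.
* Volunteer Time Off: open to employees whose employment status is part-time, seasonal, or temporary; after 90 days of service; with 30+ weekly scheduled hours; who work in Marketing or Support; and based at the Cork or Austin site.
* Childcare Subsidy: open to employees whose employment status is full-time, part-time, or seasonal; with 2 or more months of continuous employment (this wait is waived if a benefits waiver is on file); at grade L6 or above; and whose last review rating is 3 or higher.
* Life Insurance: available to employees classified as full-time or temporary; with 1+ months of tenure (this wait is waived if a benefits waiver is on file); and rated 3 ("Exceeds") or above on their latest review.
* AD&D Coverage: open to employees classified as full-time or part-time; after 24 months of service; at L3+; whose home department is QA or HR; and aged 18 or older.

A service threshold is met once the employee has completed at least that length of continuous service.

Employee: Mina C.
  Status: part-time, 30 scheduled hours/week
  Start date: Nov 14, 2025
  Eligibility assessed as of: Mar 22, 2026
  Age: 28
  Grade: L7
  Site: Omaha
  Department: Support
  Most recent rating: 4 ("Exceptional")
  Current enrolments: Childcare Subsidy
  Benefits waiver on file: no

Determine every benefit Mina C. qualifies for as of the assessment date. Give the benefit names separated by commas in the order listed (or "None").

Phone Allowance, Childcare Subsidy

Service from Nov 14, 2025 to Mar 22, 2026: 128 days.
Phone Allowance — status part-time ✓; no waiver, service 128 days ≥ 60 days ✓; 30 hrs/wk ≥ 25 ✓ → eligible.
Internet Stipend — no waiver, service 128 days ≥ 3 months (≈90 days) ✓; rating 4 ≥ 2 ✓; site Omaha ✗ (not Spokane or Fresno) → not eligible.
Vision Plan — status part-time ✗ (requires temporary) → not eligible.
Retirement Savings Plan — no waiver, service 128 days ≥ 45 days ✓; site Omaha ✗ (not Portland, Madison, or Leeds) → not eligible.
Paid Family Leave — grade L7 ≥ L6 ✓; age 28 ≥ 18 ✓; dept Support ✗ → not eligible.
Volunteer Time Off — status part-time ✓; service 128 days ≥ 90 days ✓; 30 hrs/wk ≥ 30 ✓; dept Support ✓; site Omaha ✗ (not Cork or Austin) → not eligible.
Childcare Subsidy — status part-time ✓; no waiver, service 128 days ≥ 2 months (≈60 days) ✓; grade L7 ≥ L6 ✓; rating 4 ≥ 3 ✓ → eligible.
Life Insurance — status part-time ✗ (requires full-time or temporary) → not eligible.
AD&D Coverage — status part-time ✓; service 128 days < 24 months (≈720 days) ✗ → not eligible.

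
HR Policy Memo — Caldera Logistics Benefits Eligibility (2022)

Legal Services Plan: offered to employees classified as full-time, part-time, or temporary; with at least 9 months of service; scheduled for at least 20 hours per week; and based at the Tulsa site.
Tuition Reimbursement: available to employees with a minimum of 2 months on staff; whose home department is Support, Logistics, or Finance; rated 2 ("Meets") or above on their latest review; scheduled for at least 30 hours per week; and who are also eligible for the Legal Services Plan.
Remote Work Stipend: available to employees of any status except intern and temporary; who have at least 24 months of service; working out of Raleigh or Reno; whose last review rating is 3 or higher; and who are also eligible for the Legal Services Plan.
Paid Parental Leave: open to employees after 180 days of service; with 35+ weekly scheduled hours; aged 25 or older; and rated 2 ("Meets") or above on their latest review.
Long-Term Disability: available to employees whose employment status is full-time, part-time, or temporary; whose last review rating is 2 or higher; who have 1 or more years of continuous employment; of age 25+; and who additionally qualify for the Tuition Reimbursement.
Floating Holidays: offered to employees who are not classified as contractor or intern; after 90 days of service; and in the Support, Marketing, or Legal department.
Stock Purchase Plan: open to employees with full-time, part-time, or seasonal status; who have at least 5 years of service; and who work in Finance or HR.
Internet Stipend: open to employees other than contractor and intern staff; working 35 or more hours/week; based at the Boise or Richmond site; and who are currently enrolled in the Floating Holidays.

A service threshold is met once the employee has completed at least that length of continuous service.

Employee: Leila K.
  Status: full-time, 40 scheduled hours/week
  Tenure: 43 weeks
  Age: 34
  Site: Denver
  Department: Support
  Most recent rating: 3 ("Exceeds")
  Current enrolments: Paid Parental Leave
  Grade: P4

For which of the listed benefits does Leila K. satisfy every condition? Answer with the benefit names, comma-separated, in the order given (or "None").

Legal Services Plan — status full-time ✓; service 43 weeks ≥ 9 months (≈270 days) ✓; 40 hrs/wk ≥ 20 ✓; site Denver ✗ (not Tulsa) → not eligible.
Tuition Reimbursement — service 43 weeks ≥ 2 months (≈60 days) ✓; dept Support ✓; rating 3 ≥ 2 ✓; 40 hrs/wk ≥ 30 ✓; not eligible for Legal Services Plan ✗ → not eligible.
Remote Work Stipend — status full-time ✓ (not excluded); service 43 weeks < 24 months (≈720 days) ✗ → not eligible.
Paid Parental Leave — service 43 weeks ≥ 180 days ✓; 40 hrs/wk ≥ 35 ✓; age 34 ≥ 25 ✓; rating 3 ≥ 2 ✓ → eligible.
Long-Term Disability — status full-time ✓; rating 3 ≥ 2 ✓; service 43 weeks < 1 year (≈365 days) ✗ → not eligible.
Floating Holidays — status full-time ✓ (not excluded); service 43 weeks ≥ 90 days ✓; dept Support ✓ → eligible.
Stock Purchase Plan — status full-time ✓; service 43 weeks < 5 years (≈1825 days) ✗ → not eligible.
Internet Stipend — status full-time ✓ (not excluded); 40 hrs/wk ≥ 35 ✓; site Denver ✗ (not Boise or Richmond) → not eligible.

Paid Parental Leave, Floating Holidays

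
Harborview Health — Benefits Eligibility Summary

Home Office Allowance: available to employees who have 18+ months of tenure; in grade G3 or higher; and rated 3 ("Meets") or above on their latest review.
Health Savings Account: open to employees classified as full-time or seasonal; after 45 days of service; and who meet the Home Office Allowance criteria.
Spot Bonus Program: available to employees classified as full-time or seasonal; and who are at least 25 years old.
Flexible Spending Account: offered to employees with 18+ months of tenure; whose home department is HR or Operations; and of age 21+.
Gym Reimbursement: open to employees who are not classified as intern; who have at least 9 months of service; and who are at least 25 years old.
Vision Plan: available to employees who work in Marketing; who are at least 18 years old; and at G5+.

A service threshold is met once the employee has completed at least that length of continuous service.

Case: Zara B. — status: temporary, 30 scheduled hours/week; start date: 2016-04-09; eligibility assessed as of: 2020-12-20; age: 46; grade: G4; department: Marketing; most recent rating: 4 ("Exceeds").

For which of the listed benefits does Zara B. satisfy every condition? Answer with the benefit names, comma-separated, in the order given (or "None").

Home Office Allowance, Gym Reimbursement

Service from 2016-04-09 to 2020-12-20: 1716 days.
Home Office Allowance — service 1716 days ≥ 18 months (≈540 days) ✓; grade G4 ≥ G3 ✓; rating 4 ≥ 3 ✓ → eligible.
Health Savings Account — status temporary ✗ (requires full-time or seasonal) → not eligible.
Spot Bonus Program — status temporary ✗ (requires full-time or seasonal) → not eligible.
Flexible Spending Account — service 1716 days ≥ 18 months (≈540 days) ✓; dept Marketing ✗ → not eligible.
Gym Reimbursement — status temporary ✓ (not excluded); service 1716 days ≥ 9 months (≈270 days) ✓; age 46 ≥ 25 ✓ → eligible.
Vision Plan — dept Marketing ✓; age 46 ≥ 18 ✓; grade G4 < G5 ✗ → not eligible.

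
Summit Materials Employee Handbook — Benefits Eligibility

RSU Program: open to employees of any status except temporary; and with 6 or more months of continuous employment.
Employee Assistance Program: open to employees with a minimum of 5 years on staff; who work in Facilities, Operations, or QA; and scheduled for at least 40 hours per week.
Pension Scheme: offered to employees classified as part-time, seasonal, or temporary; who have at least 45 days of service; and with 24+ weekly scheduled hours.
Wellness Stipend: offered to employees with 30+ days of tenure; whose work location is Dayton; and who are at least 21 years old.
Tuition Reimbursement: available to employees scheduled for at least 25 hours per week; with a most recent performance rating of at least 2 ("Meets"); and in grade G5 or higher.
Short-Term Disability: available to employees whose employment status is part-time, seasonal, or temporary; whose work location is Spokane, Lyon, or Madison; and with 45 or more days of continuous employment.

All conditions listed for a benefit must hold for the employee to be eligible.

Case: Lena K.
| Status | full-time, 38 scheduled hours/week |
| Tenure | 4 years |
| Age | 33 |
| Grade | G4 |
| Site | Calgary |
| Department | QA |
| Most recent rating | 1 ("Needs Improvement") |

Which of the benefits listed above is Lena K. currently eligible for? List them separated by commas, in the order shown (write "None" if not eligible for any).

RSU Program — status full-time ✓ (not excluded); service 4 years ≥ 6 months (≈180 days) ✓ → eligible.
Employee Assistance Program — service 4 years < 5 years ✗ → not eligible.
Pension Scheme — status full-time ✗ (requires part-time, seasonal, or temporary) → not eligible.
Wellness Stipend — service 4 years ≥ 30 days ✓; site Calgary ✗ (not Dayton) → not eligible.
Tuition Reimbursement — 38 hrs/wk ≥ 25 ✓; rating 1 < 2 ✗ → not eligible.
Short-Term Disability — status full-time ✗ (requires part-time, seasonal, or temporary) → not eligible.

RSU Program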